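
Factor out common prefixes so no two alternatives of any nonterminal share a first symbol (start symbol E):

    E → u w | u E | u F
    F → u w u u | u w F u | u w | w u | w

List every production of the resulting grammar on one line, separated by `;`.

E → u E'; F → u w F' | w F''; E' → w | E | F; F' → u u | F u | ε; F'' → u | ε

E has alternatives sharing prefix 'u': factor to E → u E' with E' → w | E | F.
F has alternatives sharing prefix 'u w': factor to F → u w F' with F' → u u | F u | ε.
F has alternatives sharing prefix 'w': factor to F → w F'' with F'' → u | ε.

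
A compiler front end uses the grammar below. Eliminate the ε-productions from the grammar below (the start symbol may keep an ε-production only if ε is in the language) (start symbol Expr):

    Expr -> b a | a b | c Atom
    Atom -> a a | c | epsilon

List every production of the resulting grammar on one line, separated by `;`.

Nullable set = {Atom}.
ε ∉ L(G), so no ε-production is kept.
Add the nullable-subset variants: Expr → c Atom gives c Atom | c.

Expr -> b a | a b | c Atom | c; Atom -> a a | c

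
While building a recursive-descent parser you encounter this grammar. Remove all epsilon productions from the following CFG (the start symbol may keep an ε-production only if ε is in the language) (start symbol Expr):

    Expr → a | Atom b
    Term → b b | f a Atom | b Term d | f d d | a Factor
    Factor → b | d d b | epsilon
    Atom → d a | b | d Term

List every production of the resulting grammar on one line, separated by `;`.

Expr → a | Atom b; Term → b b | f a Atom | b Term d | f d d | a Factor | a; Factor → b | d d b; Atom → d a | b | d Term

Nullable nonterminals: {Factor}.
ε ∉ L(G), so no ε-production is kept.
Expand every rule over subsets of its nullable positions: Term → a Factor gives a Factor | a.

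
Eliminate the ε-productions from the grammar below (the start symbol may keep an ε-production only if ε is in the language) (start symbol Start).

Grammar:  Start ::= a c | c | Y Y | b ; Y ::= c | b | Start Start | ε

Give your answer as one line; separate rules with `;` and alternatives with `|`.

Start ::= a c | c | Y Y | Y | b | ε; Y ::= c | b | Start Start | Start

Nullable nonterminals: {Start, Y}.
ε ∈ L(G) since Start is nullable, so keep Start → ε.
Add the nullable-subset variants: Start → Y Y gives Y Y | Y. Y → Start Start gives Start Start | Start.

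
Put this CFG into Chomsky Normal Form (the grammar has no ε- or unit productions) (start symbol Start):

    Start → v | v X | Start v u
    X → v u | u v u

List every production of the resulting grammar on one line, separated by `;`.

Introduce a nonterminal for each terminal appearing in a rule of length ≥ 2: X1 → v, X2 → u.
Binarize each right-hand side of length ≥ 3 by chaining fresh nonterminals (Y1, Y2, …): affected rules were Start → Start X1 X2; X → X2 X1 X2.

Start → v | X1 X | Start Y1; X → X1 X2 | X2 Y2; X1 → v; X2 → u; Y1 → X1 X2; Y2 → X1 X2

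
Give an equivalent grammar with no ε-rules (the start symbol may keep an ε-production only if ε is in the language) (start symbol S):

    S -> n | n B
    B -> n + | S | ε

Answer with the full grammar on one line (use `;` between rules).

The nullable symbols are {B}.
ε ∉ L(G), so no ε-production is kept.

S -> n | n B; B -> n + | S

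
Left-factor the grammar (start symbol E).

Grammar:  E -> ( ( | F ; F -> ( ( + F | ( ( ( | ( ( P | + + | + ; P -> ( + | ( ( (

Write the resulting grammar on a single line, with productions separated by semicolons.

F has alternatives sharing prefix '( (': factor to F → ( ( F' with F' → + F | ( | P.
F has alternatives sharing prefix '+': factor to F → + F'' with F'' → + | ε.
P has alternatives sharing prefix '(': factor to P → ( P' with P' → + | ( (.

E -> ( ( | F; F -> ( ( F' | + F''; P -> ( P'; F' -> + F | ( | P; F'' -> + | ε; P' -> + | ( (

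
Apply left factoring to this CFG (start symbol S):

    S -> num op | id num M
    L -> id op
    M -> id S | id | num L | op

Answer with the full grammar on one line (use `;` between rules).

S -> num op | id num M; L -> id op; M -> num L | op | id M'; M' -> S | ε

M has alternatives sharing prefix 'id': factor to M → id M' with M' → S | ε.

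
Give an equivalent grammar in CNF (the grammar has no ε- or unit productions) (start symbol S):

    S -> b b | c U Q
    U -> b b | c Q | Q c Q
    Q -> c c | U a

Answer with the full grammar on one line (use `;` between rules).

Introduce a nonterminal for each terminal appearing in a rule of length ≥ 2: X1 → b, X2 → c, X3 → a.
Binarize each right-hand side of length ≥ 3 by chaining fresh nonterminals (Y1, Y2, …): affected rules were S → X2 U Q; U → Q X2 Q.

S -> X1 X1 | X2 Y1; U -> X1 X1 | X2 Q | Q Y2; Q -> X2 X2 | U X3; X1 -> b; X2 -> c; X3 -> a; Y1 -> U Q; Y2 -> X2 Q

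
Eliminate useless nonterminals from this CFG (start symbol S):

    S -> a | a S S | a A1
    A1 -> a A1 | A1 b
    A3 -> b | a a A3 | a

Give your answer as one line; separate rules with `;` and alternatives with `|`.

S -> a | a S S

Generating nonterminals: {A3, S}.
Reachable from S after that: {S}.
Removed useless symbols: {A1, A3} and every production mentioning them.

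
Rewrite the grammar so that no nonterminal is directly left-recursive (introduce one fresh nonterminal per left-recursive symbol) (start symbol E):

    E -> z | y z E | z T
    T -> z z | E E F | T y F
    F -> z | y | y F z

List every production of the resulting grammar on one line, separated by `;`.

E -> z | y z E | z T; T -> z z T' | E E F T'; F -> z | y | y F z; T' -> y F T' | ε

Left recursion appears on T.
For T: α = {y F}, β = {z z, E E F}. Rewrite as T → β T' and T' → α T' | ε.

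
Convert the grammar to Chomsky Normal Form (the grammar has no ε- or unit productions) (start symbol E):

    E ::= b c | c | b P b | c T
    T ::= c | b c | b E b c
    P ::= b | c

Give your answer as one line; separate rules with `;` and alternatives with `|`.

E ::= X1 X2 | c | X1 Y1 | X2 T; T ::= c | X1 X2 | X1 Y2; P ::= b | c; X1 ::= b; X2 ::= c; Y1 ::= P X1; Y2 ::= E Y3; Y3 ::= X1 X2

Introduce a nonterminal for each terminal appearing in a rule of length ≥ 2: X1 → b, X2 → c.
Binarize each right-hand side of length ≥ 3 by chaining fresh nonterminals (Y1, Y2, …): affected rules were E → X1 P X1; T → X1 E X1 X2.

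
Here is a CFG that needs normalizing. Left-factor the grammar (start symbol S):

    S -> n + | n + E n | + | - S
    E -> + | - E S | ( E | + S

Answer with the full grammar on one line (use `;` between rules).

S has alternatives sharing prefix 'n +': factor to S → n + S' with S' → ε | E n.
E has alternatives sharing prefix '+': factor to E → + E' with E' → ε | S.

S -> + | - S | n + S'; E -> - E S | ( E | + E'; S' -> ε | E n; E' -> ε | S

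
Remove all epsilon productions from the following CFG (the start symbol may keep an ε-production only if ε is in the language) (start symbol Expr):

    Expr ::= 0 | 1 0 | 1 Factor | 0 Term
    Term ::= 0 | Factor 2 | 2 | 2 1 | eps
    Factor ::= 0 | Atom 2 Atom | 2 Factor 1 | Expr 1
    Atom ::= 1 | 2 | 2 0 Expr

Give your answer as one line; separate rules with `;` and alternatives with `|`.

Expr ::= 0 | 1 0 | 1 Factor | 0 Term; Term ::= 0 | Factor 2 | 2 | 2 1; Factor ::= 0 | Atom 2 Atom | 2 Factor 1 | Expr 1; Atom ::= 1 | 2 | 2 0 Expr

Nullable set = {Term}.
ε ∉ L(G), so no ε-production is kept.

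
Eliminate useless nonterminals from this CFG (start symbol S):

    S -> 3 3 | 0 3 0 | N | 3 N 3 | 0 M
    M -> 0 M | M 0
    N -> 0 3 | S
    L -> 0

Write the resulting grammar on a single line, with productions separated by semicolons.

S -> 3 3 | 0 3 0 | N | 3 N 3; N -> 0 3 | S

Generating nonterminals: {L, N, S}.
Reachable from S after that: {N, S}.
Removed useless symbols: {L, M} and every production mentioning them.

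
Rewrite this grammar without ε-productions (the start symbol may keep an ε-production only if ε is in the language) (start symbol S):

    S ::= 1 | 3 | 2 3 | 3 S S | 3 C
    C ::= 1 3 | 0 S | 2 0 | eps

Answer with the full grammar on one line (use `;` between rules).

The nullable symbols are {C}.
ε ∉ L(G), so no ε-production is kept.

S ::= 1 | 3 | 2 3 | 3 S S | 3 C; C ::= 1 3 | 0 S | 2 0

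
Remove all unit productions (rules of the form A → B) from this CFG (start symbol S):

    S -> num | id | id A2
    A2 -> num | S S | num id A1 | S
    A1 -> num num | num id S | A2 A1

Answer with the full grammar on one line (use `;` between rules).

S -> num | id | id A2; A2 -> num | S S | num id A1 | id | id A2; A1 -> num num | num id S | A2 A1

Unit pairs: A2 ⇒* {S}.
Replace each nonterminal's rules with the union of the non-unit rules of every nonterminal it unit-derives.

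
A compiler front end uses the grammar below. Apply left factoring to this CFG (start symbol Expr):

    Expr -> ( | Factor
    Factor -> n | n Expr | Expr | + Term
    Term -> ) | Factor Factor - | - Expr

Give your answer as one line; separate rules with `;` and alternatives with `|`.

Factor has alternatives sharing prefix 'n': factor to Factor → n Factor1 with Factor1 → ε | Expr.

Expr -> ( | Factor; Factor -> Expr | + Term | n Factor1; Term -> ) | Factor Factor - | - Expr; Factor1 -> ε | Expr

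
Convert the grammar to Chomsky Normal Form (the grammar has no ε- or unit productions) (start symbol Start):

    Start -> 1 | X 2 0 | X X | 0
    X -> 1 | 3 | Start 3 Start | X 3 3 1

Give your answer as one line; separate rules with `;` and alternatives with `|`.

Introduce a nonterminal for each terminal appearing in a rule of length ≥ 2: X1 → 2, X2 → 0, X3 → 3, X4 → 1.
Binarize each right-hand side of length ≥ 3 by chaining fresh nonterminals (Y1, Y2, …): affected rules were Start → X X1 X2; X → Start X3 Start; X → X X3 X3 X4.

Start -> 1 | X Y1 | X X | 0; X -> 1 | 3 | Start Y2 | X Y3; X1 -> 2; X2 -> 0; X3 -> 3; X4 -> 1; Y1 -> X1 X2; Y2 -> X3 Start; Y3 -> X3 Y4; Y4 -> X3 X4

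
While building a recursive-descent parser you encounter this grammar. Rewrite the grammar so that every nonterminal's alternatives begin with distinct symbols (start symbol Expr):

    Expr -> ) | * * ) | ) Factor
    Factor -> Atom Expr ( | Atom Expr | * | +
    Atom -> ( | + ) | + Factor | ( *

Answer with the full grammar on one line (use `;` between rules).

Expr -> * * ) | ) Expr1; Factor -> * | + | Atom Expr Factor1; Atom -> ( Atom1 | + Atom2; Expr1 -> ε | Factor; Factor1 -> ( | ε; Atom1 -> ε | *; Atom2 -> ) | Factor

Expr has alternatives sharing prefix ')': factor to Expr → ) Expr1 with Expr1 → ε | Factor.
Factor has alternatives sharing prefix 'Atom Expr': factor to Factor → Atom Expr Factor1 with Factor1 → ( | ε.
Atom has alternatives sharing prefix '(': factor to Atom → ( Atom1 with Atom1 → ε | *.
Atom has alternatives sharing prefix '+': factor to Atom → + Atom2 with Atom2 → ) | Factor.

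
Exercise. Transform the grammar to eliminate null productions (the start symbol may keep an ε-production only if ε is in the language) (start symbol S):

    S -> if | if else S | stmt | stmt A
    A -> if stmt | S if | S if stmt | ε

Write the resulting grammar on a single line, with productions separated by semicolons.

S -> if | if else S | stmt | stmt A; A -> if stmt | S if | S if stmt

The nullable symbols are {A}.
ε ∉ L(G), so no ε-production is kept.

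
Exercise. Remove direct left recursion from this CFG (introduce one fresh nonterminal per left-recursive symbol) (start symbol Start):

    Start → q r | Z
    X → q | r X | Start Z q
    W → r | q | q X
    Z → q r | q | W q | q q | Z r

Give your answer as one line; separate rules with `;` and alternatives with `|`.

Start → q r | Z; X → q | r X | Start Z q; W → r | q | q X; Z → q r Z1 | q Z1 | W q Z1 | q q Z1; Z1 → r Z1 | ε

Z is directly left-recursive.
For Z: α = {r}, β = {q r, q, W q, q q}. Rewrite as Z → β Z1 and Z1 → α Z1 | ε.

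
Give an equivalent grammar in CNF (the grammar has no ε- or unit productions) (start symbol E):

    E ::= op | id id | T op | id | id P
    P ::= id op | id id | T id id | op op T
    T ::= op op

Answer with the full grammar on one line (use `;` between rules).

E ::= op | X1 X1 | T X2 | id | X1 P; P ::= X1 X2 | X1 X1 | T Y1 | X2 Y2; T ::= X2 X2; X1 ::= id; X2 ::= op; Y1 ::= X1 X1; Y2 ::= X2 T

Introduce a nonterminal for each terminal appearing in a rule of length ≥ 2: X1 → id, X2 → op.
Binarize each right-hand side of length ≥ 3 by chaining fresh nonterminals (Y1, Y2, …): affected rules were P → T X1 X1; P → X2 X2 T.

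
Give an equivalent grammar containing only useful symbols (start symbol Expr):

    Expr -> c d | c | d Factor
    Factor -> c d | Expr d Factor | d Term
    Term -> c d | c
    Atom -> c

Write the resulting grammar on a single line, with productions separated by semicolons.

Expr -> c d | c | d Factor; Factor -> c d | Expr d Factor | d Term; Term -> c d | c

Generating nonterminals: {Atom, Expr, Factor, Term}.
Reachable from Expr after that: {Expr, Factor, Term}.
Removed useless symbols: {Atom} and every production mentioning them.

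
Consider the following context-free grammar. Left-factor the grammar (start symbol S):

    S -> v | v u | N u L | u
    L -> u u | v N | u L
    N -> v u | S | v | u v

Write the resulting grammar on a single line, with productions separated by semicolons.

S has alternatives sharing prefix 'v': factor to S → v S' with S' → ε | u.
L has alternatives sharing prefix 'u': factor to L → u L' with L' → u | L.
N has alternatives sharing prefix 'v': factor to N → v N' with N' → u | ε.

S -> N u L | u | v S'; L -> v N | u L'; N -> S | u v | v N'; S' -> ε | u; L' -> u | L; N' -> u | ε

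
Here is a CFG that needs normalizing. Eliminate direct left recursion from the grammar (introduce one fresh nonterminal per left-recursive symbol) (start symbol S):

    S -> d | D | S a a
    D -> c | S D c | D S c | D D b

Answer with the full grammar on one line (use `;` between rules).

Left recursion appears on S, D.
For S: α = {a a}, β = {d, D}. Rewrite as S → β S' and S' → α S' | ε.
For D: α = {S c, D b}, β = {c, S D c}. Rewrite as D → β D' and D' → α D' | ε.

S -> d S' | D S'; D -> c D' | S D c D'; S' -> a a S' | eps; D' -> S c D' | D b D' | eps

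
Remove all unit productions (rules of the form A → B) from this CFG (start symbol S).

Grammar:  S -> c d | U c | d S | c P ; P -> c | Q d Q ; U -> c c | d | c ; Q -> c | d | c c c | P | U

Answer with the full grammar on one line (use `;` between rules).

S -> c d | U c | d S | c P; P -> c | Q d Q; U -> c c | d | c; Q -> c c | d | c | Q d Q | c c c

Unit pairs: Q ⇒* {P, U}.
For every A with A ⇒* B via unit rules, add B's non-unit alternatives to A; then delete every rule of the form X → Y.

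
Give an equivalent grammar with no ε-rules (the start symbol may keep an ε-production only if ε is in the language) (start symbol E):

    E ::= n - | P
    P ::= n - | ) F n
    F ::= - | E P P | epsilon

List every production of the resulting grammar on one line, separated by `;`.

Nullable nonterminals: {F}.
ε ∉ L(G), so no ε-production is kept.
Add the nullable-subset variants: P → ) F n gives ) F n | ) n.

E ::= n - | P; P ::= n - | ) F n | ) n; F ::= - | E P P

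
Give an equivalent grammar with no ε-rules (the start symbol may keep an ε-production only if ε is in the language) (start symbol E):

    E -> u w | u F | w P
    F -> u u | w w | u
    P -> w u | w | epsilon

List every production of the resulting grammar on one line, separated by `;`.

The nullable symbols are {P}.
ε ∉ L(G), so no ε-production is kept.
Expand every rule over subsets of its nullable positions: E → w P gives w P | w.

E -> u w | u F | w P | w; F -> u u | w w | u; P -> w u | w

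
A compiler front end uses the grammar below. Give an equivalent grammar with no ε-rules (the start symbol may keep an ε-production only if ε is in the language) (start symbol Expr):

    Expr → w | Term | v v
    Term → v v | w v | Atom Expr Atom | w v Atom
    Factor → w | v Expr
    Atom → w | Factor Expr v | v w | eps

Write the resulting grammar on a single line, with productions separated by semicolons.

Nullable nonterminals: {Atom}.
ε ∉ L(G), so no ε-production is kept.
Expand every rule over subsets of its nullable positions: Term → Atom Expr Atom gives Atom Expr Atom | Atom Expr | Expr Atom | Expr.

Expr → w | Term | v v; Term → v v | w v | Atom Expr Atom | Atom Expr | Expr Atom | Expr | w v Atom; Factor → w | v Expr; Atom → w | Factor Expr v | v w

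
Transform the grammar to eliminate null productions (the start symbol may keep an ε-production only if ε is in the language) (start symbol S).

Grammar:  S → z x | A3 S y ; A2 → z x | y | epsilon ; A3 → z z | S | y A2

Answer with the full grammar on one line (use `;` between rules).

S → z x | A3 S y; A2 → z x | y; A3 → z z | S | y A2 | y

The nullable symbols are {A2}.
ε ∉ L(G), so no ε-production is kept.
For each production, add variants omitting each subset of nullable occurrences: A3 → y A2 gives y A2 | y.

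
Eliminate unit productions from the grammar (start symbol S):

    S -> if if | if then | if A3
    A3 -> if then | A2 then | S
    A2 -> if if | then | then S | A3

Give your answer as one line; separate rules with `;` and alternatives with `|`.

S -> if if | if then | if A3; A3 -> if if | if then | if A3 | A2 then; A2 -> if if | then | then S | if then | if A3 | A2 then

Unit pairs: A2 ⇒* {A3, S}; A3 ⇒* {S}.
For each unit pair (A, B), copy every non-unit production of B to A, then drop all unit productions.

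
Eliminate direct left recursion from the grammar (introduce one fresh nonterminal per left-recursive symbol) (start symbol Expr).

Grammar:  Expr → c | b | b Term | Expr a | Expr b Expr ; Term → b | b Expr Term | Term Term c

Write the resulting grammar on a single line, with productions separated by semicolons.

Expr → c Expr1 | b Expr1 | b Term Expr1; Term → b Term1 | b Expr Term Term1; Expr1 → a Expr1 | b Expr Expr1 | ε; Term1 → Term c Term1 | ε

Expr, Term are directly left-recursive.
For Expr: α = {a, b Expr}, β = {c, b, b Term}. Rewrite as Expr → β Expr1 and Expr1 → α Expr1 | ε.
For Term: α = {Term c}, β = {b, b Expr Term}. Rewrite as Term → β Term1 and Term1 → α Term1 | ε.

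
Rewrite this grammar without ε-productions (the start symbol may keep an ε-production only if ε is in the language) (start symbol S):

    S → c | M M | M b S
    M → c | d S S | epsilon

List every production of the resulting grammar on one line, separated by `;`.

Nullable nonterminals: {M, S}.
ε ∈ L(G) since S is nullable, so keep S → ε.
For each production, add variants omitting each subset of nullable occurrences: S → M M gives M M | M. S → M b S gives M b S | M b | b S | b. M → d S S gives d S S | d S | d.

S → c | M M | M | M b S | M b | b S | b | ε; M → c | d S S | d S | d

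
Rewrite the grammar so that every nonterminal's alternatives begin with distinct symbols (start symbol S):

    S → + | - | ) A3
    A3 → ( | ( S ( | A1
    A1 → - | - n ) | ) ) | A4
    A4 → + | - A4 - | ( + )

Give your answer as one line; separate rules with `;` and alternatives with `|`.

A3 has alternatives sharing prefix '(': factor to A3 → ( A3' with A3' → ε | S (.
A1 has alternatives sharing prefix '-': factor to A1 → - A1' with A1' → ε | n ).

S → + | - | ) A3; A3 → A1 | ( A3'; A1 → ) ) | A4 | - A1'; A4 → + | - A4 - | ( + ); A3' → ε | S (; A1' → ε | n )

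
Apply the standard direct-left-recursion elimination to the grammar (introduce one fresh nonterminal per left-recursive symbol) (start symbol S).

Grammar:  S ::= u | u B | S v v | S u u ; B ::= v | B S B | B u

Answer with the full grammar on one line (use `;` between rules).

S ::= u S' | u B S'; B ::= v B'; S' ::= v v S' | u u S' | ε; B' ::= S B B' | u B' | ε

Left recursion appears on S, B.
For S: α = {v v, u u}, β = {u, u B}. Rewrite as S → β S' and S' → α S' | ε.
For B: α = {S B, u}, β = {v}. Rewrite as B → β B' and B' → α B' | ε.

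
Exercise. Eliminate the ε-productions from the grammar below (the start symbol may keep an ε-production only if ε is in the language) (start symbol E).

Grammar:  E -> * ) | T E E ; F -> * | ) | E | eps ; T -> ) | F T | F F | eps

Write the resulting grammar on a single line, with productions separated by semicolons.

E -> * ) | T E E | E E; F -> * | ) | E; T -> ) | F T | F | F F

Nullable set = {F, T}.
ε ∉ L(G), so no ε-production is kept.
For each production, add variants omitting each subset of nullable occurrences: E → T E E gives T E E | E E. T → F T gives F T | F.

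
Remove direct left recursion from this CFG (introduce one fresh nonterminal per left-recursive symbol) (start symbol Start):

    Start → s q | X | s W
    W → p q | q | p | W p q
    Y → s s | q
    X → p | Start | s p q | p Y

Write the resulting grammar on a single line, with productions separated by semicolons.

Start → s q | X | s W; W → p q W1 | q W1 | p W1; Y → s s | q; X → p | Start | s p q | p Y; W1 → p q W1 | eps

W is directly left-recursive.
For W: α = {p q}, β = {p q, q, p}. Rewrite as W → β W1 and W1 → α W1 | ε.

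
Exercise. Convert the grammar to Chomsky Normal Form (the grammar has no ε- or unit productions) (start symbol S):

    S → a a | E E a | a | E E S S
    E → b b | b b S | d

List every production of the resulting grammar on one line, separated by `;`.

S → X1 X1 | E Y1 | a | E Y2; E → X2 X2 | X2 Y4 | d; X1 → a; X2 → b; Y1 → E X1; Y2 → E Y3; Y3 → S S; Y4 → X2 S

Introduce a nonterminal for each terminal appearing in a rule of length ≥ 2: X1 → a, X2 → b.
Binarize each right-hand side of length ≥ 3 by chaining fresh nonterminals (Y1, Y2, …): affected rules were S → E E X1; S → E E S S; E → X2 X2 S.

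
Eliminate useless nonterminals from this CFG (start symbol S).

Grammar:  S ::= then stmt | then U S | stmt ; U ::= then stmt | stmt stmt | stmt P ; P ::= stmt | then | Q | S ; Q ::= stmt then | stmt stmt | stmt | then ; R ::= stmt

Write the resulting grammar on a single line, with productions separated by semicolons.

Generating nonterminals: {P, Q, R, S, U}.
Reachable from S after that: {P, Q, S, U}.
Removed useless symbols: {R} and every production mentioning them.

S ::= then stmt | then U S | stmt; U ::= then stmt | stmt stmt | stmt P; P ::= stmt | then | Q | S; Q ::= stmt then | stmt stmt | stmt | then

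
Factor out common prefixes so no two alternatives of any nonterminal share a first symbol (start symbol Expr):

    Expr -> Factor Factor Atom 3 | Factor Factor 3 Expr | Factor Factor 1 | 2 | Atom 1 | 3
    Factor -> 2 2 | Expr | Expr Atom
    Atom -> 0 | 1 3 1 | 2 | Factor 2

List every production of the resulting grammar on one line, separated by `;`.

Expr has alternatives sharing prefix 'Factor Factor': factor to Expr → Factor Factor Expr1 with Expr1 → Atom 3 | 3 Expr | 1.
Factor has alternatives sharing prefix 'Expr': factor to Factor → Expr Factor1 with Factor1 → ε | Atom.

Expr -> 2 | Atom 1 | 3 | Factor Factor Expr1; Factor -> 2 2 | Expr Factor1; Atom -> 0 | 1 3 1 | 2 | Factor 2; Expr1 -> Atom 3 | 3 Expr | 1; Factor1 -> ε | Atom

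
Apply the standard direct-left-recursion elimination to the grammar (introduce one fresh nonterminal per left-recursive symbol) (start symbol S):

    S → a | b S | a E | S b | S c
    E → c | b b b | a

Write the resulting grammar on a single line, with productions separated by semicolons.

Left recursion appears on S.
For S: α = {b, c}, β = {a, b S, a E}. Rewrite as S → β S' and S' → α S' | ε.

S → a S' | b S S' | a E S'; E → c | b b b | a; S' → b S' | c S' | ε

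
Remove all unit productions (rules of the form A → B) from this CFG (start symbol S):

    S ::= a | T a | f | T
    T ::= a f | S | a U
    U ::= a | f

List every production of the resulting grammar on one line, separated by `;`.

S ::= a | T a | f | a f | a U; T ::= a | T a | f | a f | a U; U ::= a | f

Unit pairs: S ⇒* {T}; T ⇒* {S}.
Replace each nonterminal's rules with the union of the non-unit rules of every nonterminal it unit-derives.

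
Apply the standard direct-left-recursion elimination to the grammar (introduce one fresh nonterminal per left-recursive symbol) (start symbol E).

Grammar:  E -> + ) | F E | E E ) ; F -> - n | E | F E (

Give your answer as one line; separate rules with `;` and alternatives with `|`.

Left recursion appears on E, F.
For E: α = {E )}, β = {+ ), F E}. Rewrite as E → β E' and E' → α E' | ε.
For F: α = {E (}, β = {- n, E}. Rewrite as F → β F' and F' → α F' | ε.

E -> + ) E' | F E E'; F -> - n F' | E F'; E' -> E ) E' | ε; F' -> E ( F' | ε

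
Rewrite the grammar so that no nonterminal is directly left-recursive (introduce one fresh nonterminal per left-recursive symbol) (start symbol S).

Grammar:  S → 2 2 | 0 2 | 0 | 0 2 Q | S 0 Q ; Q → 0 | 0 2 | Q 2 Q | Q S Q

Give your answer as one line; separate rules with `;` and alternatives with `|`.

Left recursion appears on S, Q.
For S: α = {0 Q}, β = {2 2, 0 2, 0, 0 2 Q}. Rewrite as S → β S' and S' → α S' | ε.
For Q: α = {2 Q, S Q}, β = {0, 0 2}. Rewrite as Q → β Q' and Q' → α Q' | ε.

S → 2 2 S' | 0 2 S' | 0 S' | 0 2 Q S'; Q → 0 Q' | 0 2 Q'; S' → 0 Q S' | ε; Q' → 2 Q Q' | S Q Q' | ε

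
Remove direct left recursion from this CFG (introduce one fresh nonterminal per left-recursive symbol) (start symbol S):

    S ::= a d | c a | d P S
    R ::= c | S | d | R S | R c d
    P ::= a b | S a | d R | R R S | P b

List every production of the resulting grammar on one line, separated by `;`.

S ::= a d | c a | d P S; R ::= c R' | S R' | d R'; P ::= a b P' | S a P' | d R P' | R R S P'; R' ::= S R' | c d R' | ε; P' ::= b P' | ε

R, P are directly left-recursive.
For R: α = {S, c d}, β = {c, S, d}. Rewrite as R → β R' and R' → α R' | ε.
For P: α = {b}, β = {a b, S a, d R, R R S}. Rewrite as P → β P' and P' → α P' | ε.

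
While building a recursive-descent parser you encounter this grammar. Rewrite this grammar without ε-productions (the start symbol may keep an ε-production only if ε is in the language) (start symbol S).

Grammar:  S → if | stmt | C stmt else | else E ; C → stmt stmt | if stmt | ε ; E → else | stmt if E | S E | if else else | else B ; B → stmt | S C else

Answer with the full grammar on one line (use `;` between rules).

Nullable set = {C}.
ε ∉ L(G), so no ε-production is kept.
Expand every rule over subsets of its nullable positions: S → C stmt else gives C stmt else | stmt else. B → S C else gives S C else | S else.

S → if | stmt | C stmt else | stmt else | else E; C → stmt stmt | if stmt; E → else | stmt if E | S E | if else else | else B; B → stmt | S C else | S else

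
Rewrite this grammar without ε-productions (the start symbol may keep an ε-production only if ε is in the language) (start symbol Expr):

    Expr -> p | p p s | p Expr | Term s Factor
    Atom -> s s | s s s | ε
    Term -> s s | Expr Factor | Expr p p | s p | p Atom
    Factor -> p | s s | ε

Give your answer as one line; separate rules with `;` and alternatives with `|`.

Expr -> p | p p s | p Expr | Term s Factor | Term s; Atom -> s s | s s s; Term -> s s | Expr Factor | Expr | Expr p p | s p | p Atom | p; Factor -> p | s s

Nullable nonterminals: {Atom, Factor}.
ε ∉ L(G), so no ε-production is kept.
For each production, add variants omitting each subset of nullable occurrences: Expr → Term s Factor gives Term s Factor | Term s. Term → Expr Factor gives Expr Factor | Expr. Term → p Atom gives p Atom | p.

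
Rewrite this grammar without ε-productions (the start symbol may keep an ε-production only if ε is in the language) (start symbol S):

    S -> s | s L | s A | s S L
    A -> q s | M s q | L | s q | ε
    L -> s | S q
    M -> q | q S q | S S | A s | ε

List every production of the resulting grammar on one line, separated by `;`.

Nullable set = {A, M}.
ε ∉ L(G), so no ε-production is kept.
For each production, add variants omitting each subset of nullable occurrences: A → M s q gives M s q | s q. M → A s gives A s | s.

S -> s | s L | s A | s S L; A -> q s | M s q | s q | L; L -> s | S q; M -> q | q S q | S S | A s | s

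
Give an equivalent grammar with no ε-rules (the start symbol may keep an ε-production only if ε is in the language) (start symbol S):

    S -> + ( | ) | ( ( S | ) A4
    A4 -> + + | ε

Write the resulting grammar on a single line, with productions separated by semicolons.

S -> + ( | ) | ( ( S | ) A4; A4 -> + +

The nullable symbols are {A4}.
ε ∉ L(G), so no ε-production is kept.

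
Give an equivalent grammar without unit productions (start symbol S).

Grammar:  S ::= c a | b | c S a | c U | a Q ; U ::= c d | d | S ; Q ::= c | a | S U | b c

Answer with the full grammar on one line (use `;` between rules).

S ::= c a | b | c S a | c U | a Q; U ::= c d | d | c a | b | c S a | c U | a Q; Q ::= c | a | S U | b c

Unit pairs: U ⇒* {S}.
Replace each nonterminal's rules with the union of the non-unit rules of every nonterminal it unit-derives.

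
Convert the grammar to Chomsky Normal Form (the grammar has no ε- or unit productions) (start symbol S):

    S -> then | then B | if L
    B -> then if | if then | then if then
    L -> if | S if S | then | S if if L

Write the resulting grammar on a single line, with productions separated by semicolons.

S -> then | X1 B | X2 L; B -> X1 X2 | X2 X1 | X1 Y1; L -> if | S Y2 | then | S Y3; X1 -> then; X2 -> if; Y1 -> X2 X1; Y2 -> X2 S; Y3 -> X2 Y4; Y4 -> X2 L

Introduce a nonterminal for each terminal appearing in a rule of length ≥ 2: X1 → then, X2 → if.
Binarize each right-hand side of length ≥ 3 by chaining fresh nonterminals (Y1, Y2, …): affected rules were B → X1 X2 X1; L → S X2 S; L → S X2 X2 L.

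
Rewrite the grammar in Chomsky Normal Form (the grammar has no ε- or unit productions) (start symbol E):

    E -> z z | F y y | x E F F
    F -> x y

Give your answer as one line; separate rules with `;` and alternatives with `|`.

E -> X1 X1 | F Y1 | X3 Y2; F -> X3 X2; X1 -> z; X2 -> y; X3 -> x; Y1 -> X2 X2; Y2 -> E Y3; Y3 -> F F

Introduce a nonterminal for each terminal appearing in a rule of length ≥ 2: X1 → z, X2 → y, X3 → x.
Binarize each right-hand side of length ≥ 3 by chaining fresh nonterminals (Y1, Y2, …): affected rules were E → F X2 X2; E → X3 E F F.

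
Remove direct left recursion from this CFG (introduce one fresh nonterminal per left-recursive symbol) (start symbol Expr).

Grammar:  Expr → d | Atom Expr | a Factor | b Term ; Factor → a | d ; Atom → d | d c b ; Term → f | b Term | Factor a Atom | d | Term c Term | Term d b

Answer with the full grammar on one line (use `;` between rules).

Left recursion appears on Term.
For Term: α = {c Term, d b}, β = {f, b Term, Factor a Atom, d}. Rewrite as Term → β Term1 and Term1 → α Term1 | ε.

Expr → d | Atom Expr | a Factor | b Term; Factor → a | d; Atom → d | d c b; Term → f Term1 | b Term Term1 | Factor a Atom Term1 | d Term1; Term1 → c Term Term1 | d b Term1 | ε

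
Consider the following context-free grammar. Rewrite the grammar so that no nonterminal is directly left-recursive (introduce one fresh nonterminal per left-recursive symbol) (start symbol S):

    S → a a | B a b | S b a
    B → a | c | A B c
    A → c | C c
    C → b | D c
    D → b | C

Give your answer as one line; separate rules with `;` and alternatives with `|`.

S → a a S' | B a b S'; B → a | c | A B c; A → c | C c; C → b | D c; D → b | C; S' → b a S' | ε

Left recursion appears on S.
For S: α = {b a}, β = {a a, B a b}. Rewrite as S → β S' and S' → α S' | ε.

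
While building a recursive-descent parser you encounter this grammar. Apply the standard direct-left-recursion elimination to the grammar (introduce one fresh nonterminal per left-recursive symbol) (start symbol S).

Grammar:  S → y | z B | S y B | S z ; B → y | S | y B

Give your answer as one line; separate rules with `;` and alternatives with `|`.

S → y S' | z B S'; B → y | S | y B; S' → y B S' | z S' | ε

Left recursion appears on S.
For S: α = {y B, z}, β = {y, z B}. Rewrite as S → β S' and S' → α S' | ε.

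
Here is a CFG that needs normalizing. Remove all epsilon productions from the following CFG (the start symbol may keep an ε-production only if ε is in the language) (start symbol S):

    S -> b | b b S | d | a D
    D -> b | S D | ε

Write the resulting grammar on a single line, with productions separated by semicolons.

S -> b | b b S | d | a D | a; D -> b | S D | S

Nullable nonterminals: {D}.
ε ∉ L(G), so no ε-production is kept.
For each production, add variants omitting each subset of nullable occurrences: S → a D gives a D | a. D → S D gives S D | S.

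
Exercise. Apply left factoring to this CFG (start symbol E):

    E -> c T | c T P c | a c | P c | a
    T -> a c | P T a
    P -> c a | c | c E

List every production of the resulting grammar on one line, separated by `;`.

E -> P c | c T E' | a E''; T -> a c | P T a; P -> c P'; E' -> epsilon | P c; E'' -> c | epsilon; P' -> a | epsilon | E

E has alternatives sharing prefix 'c T': factor to E → c T E' with E' → ε | P c.
E has alternatives sharing prefix 'a': factor to E → a E'' with E'' → c | ε.
P has alternatives sharing prefix 'c': factor to P → c P' with P' → a | ε | E.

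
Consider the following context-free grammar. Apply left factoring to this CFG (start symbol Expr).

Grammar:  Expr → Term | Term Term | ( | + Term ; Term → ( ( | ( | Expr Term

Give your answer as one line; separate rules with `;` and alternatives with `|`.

Expr → ( | + Term | Term Expr1; Term → Expr Term | ( Term1; Expr1 → ε | Term; Term1 → ( | ε

Expr has alternatives sharing prefix 'Term': factor to Expr → Term Expr1 with Expr1 → ε | Term.
Term has alternatives sharing prefix '(': factor to Term → ( Term1 with Term1 → ( | ε.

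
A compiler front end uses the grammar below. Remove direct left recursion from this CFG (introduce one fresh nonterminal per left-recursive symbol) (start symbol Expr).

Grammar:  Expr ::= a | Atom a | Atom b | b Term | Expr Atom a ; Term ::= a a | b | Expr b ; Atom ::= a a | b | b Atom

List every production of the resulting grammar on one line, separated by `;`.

Left recursion appears on Expr.
For Expr: α = {Atom a}, β = {a, Atom a, Atom b, b Term}. Rewrite as Expr → β Expr1 and Expr1 → α Expr1 | ε.

Expr ::= a Expr1 | Atom a Expr1 | Atom b Expr1 | b Term Expr1; Term ::= a a | b | Expr b; Atom ::= a a | b | b Atom; Expr1 ::= Atom a Expr1 | ε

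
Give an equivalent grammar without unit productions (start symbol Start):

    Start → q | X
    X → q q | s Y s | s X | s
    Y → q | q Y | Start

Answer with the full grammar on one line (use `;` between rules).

Unit pairs: Start ⇒* {X}; Y ⇒* {Start, X}.
Replace each nonterminal's rules with the union of the non-unit rules of every nonterminal it unit-derives.

Start → q | q q | s Y s | s X | s; X → q q | s Y s | s X | s; Y → q | q q | s Y s | s X | s | q Y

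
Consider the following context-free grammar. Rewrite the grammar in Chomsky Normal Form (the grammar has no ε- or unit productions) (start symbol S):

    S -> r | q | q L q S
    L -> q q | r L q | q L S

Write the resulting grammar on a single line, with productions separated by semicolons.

S -> r | q | X1 Y1; L -> X1 X1 | X2 Y3 | X1 Y4; X1 -> q; X2 -> r; Y1 -> L Y2; Y2 -> X1 S; Y3 -> L X1; Y4 -> L S

Introduce a nonterminal for each terminal appearing in a rule of length ≥ 2: X1 → q, X2 → r.
Binarize each right-hand side of length ≥ 3 by chaining fresh nonterminals (Y1, Y2, …): affected rules were S → X1 L X1 S; L → X2 L X1; L → X1 L S.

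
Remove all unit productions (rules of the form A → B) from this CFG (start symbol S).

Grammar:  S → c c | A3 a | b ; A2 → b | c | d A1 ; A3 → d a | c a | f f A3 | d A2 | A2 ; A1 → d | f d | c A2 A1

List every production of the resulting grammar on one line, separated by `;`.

Unit pairs: A3 ⇒* {A2}.
For every A with A ⇒* B via unit rules, add B's non-unit alternatives to A; then delete every rule of the form X → Y.

S → c c | A3 a | b; A2 → b | c | d A1; A3 → b | c | d A1 | d a | c a | f f A3 | d A2; A1 → d | f d | c A2 A1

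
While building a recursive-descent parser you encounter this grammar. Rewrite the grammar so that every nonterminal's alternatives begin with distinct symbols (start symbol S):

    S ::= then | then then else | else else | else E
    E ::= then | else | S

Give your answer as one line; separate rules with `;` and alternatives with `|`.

S has alternatives sharing prefix 'then': factor to S → then S' with S' → ε | then else.
S has alternatives sharing prefix 'else': factor to S → else S'' with S'' → else | E.

S ::= then S' | else S''; E ::= then | else | S; S' ::= ε | then else; S'' ::= else | E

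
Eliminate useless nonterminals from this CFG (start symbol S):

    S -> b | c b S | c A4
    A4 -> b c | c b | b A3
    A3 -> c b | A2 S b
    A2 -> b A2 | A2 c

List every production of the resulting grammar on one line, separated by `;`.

Generating nonterminals: {A3, A4, S}.
Reachable from S after that: {A3, A4, S}.
Removed useless symbols: {A2} and every production mentioning them.

S -> b | c b S | c A4; A4 -> b c | c b | b A3; A3 -> c b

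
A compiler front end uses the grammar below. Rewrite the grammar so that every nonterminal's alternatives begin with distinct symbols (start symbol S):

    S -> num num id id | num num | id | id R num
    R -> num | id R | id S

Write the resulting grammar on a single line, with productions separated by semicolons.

S has alternatives sharing prefix 'num num': factor to S → num num S' with S' → id id | ε.
S has alternatives sharing prefix 'id': factor to S → id S'' with S'' → ε | R num.
R has alternatives sharing prefix 'id': factor to R → id R' with R' → R | S.

S -> num num S' | id S''; R -> num | id R'; S' -> id id | ε; S'' -> ε | R num; R' -> R | S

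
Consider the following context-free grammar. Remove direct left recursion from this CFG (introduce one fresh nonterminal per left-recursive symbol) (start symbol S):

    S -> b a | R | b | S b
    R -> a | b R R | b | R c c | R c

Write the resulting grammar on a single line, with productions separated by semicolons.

S, R are directly left-recursive.
For S: α = {b}, β = {b a, R, b}. Rewrite as S → β S' and S' → α S' | ε.
For R: α = {c c, c}, β = {a, b R R, b}. Rewrite as R → β R' and R' → α R' | ε.

S -> b a S' | R S' | b S'; R -> a R' | b R R R' | b R'; S' -> b S' | ε; R' -> c c R' | c R' | ε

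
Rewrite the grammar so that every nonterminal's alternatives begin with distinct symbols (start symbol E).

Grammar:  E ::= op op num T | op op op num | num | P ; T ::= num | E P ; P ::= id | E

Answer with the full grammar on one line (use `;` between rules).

E has alternatives sharing prefix 'op op': factor to E → op op E' with E' → num T | op num.

E ::= num | P | op op E'; T ::= num | E P; P ::= id | E; E' ::= num T | op num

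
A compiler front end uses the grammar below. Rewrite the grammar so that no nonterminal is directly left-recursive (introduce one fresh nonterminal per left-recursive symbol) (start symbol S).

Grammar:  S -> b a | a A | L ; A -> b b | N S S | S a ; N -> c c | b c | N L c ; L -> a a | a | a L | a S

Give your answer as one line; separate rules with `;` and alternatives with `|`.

S -> b a | a A | L; A -> b b | N S S | S a; N -> c c N' | b c N'; L -> a a | a | a L | a S; N' -> L c N' | ε

Directly left-recursive nonterminal: N.
For N: α = {L c}, β = {c c, b c}. Rewrite as N → β N' and N' → α N' | ε.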